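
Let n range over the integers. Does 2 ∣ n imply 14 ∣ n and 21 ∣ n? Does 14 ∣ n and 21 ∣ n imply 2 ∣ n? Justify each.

Only the reverse direction holds.

Forward direction. This fails: take n = 2. Certainly 2 ∣ 2, but 14 ∤ 2.

Converse. Suppose 14 ∣ n and 21 ∣ n. Any common multiple of 14 and 21 is a multiple of their lcm; here lcm(14, 21) = 14·21/gcd(14, 21) = 294/7 = 42, so 42 ∣ n. Since 2 ∣ 42, it follows that 2 ∣ n.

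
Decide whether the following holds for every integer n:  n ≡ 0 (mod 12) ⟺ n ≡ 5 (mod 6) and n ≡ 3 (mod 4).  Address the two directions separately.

(→) This fails: n = 0 gives 0 ≡ 0 (mod 12) but 0 ≡ 0 (mod 6), so the conjunction on the right does not hold.

(←) This fails: n = 11 satisfies both congruences on the right (11 ≡ 5 mod 6 and 11 ≡ 3 mod 4) yet 11 ≡ 11 (mod 12), not 0.

(⇒) fails and (⇐) fails.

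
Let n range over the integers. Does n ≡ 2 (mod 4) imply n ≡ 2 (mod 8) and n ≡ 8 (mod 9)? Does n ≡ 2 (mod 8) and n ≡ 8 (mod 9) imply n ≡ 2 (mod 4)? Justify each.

[⇒] This fails: n = 2 gives 2 ≡ 2 (mod 4) but 2 ≡ 2 (mod 9), so the conjunction on the right does not hold.

[⇐] Conversely, if n ≡ 2 (mod 8) and n ≡ 8 (mod 9), then by the Chinese remainder theorem n ≡ 26 (mod 72). Since 26 ≡ 2 (mod 4) and 4 ∣ 72, we get n ≡ 2 (mod 4).

Only the converse holds.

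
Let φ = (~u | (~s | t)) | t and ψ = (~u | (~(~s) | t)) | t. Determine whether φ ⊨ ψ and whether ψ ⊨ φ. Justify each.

[⇒] This fails. Under u = T, t = F, s = F, the left side is true but the right side is false.

[⇐] This fails. Under u = T, t = F, s = T, the left side is false but the right side is true.

Neither implication holds.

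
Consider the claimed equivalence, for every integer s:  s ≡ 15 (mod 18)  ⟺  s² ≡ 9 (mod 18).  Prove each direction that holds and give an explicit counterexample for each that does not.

Not equivalent: only (⇒) holds.

Converse. This fails: take s = 3. Then 3² = 9 ≡ 9 (mod 18), yet 3 ≡ 3 (mod 18), not 15.

Forward direction. Suppose s ≡ 15 (mod 18). Write s = 18j + 15. Then (18j + 15)² = 324j² + 540j + 225 = 18(18j² + 30j + 12) + 9, so s² ≡ 9 (mod 18).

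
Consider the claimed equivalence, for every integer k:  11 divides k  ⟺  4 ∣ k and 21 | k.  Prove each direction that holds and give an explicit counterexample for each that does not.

(⇒) fails and (⇐) fails.

(→) This fails: take k = 11. Certainly 11 ∣ 11, but 4 ∤ 11.

(←) This fails: take k = 84. Both 4 ∣ 84 and 21 ∣ 84, yet 84 is not a multiple of 11 (since 84 = 7·11 + 7), so 11 ∤ 84.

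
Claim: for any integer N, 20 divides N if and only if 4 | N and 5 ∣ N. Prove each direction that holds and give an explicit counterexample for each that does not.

(⟸) Suppose 4 ∣ N and 5 ∣ N. Any common multiple of 4 and 5 is a multiple of their lcm; here gcd(4, 5) = 1, so lcm(4, 5) = 4·5 = 20, so 20 ∣ N.

(⟹) If 20 ∣ N, write N = 20q. Since 20 = 5·4, N = 4·(5q), so 4 ∣ N; and since 20 = 4·5, N = 5·(4q), so 5 ∣ N.

Both directions hold; the statement is true.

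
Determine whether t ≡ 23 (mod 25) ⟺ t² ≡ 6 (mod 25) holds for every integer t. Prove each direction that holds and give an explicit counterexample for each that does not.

(→) This fails: take t = 23. Then 23 ≡ 23 (mod 25), but 23² = 529 ≡ 4 (mod 25), not 6.

(←) This fails: take t = 9. Then 9² = 81 ≡ 6 (mod 25), yet 9 ≡ 9 (mod 25), not 23.

Neither implication holds.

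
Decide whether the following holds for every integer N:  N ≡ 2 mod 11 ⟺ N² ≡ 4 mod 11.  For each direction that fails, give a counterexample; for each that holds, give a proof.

(→) Suppose N ≡ 2 mod 11. Write N = 11j + 2. Then (11j + 2)² = 121j² + 44j + 4 = 11(11j² + 4j) + 4, so N² ≡ 4 (mod 11).

(←) This fails: take N = 9. Then 9² = 81 ≡ 4 (mod 11), yet 9 ≡ 9 (mod 11), not 2.

Only the forward direction holds.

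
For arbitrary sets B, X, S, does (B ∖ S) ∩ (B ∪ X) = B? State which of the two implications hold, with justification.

The sets are not equal: only the forward inclusion holds.

Forward inclusion. Let x ∈ (B ∖ S) ∩ (B ∪ X). Then either x ∈ B and x ∉ X, S; or x ∈ B ∩ X and x ∉ S. In each case x ∈ B, so (B ∖ S) ∩ (B ∪ X) ⊆ B.

Reverse inclusion. This inclusion fails. Take B = {1}, X = ∅, S = {1}; then 1 ∈ B but 1 ∉ (B ∖ S) ∩ (B ∪ X).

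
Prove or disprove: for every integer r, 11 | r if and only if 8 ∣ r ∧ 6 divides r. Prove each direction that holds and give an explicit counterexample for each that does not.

Both directions fail.

Forward direction. This fails: take r = 11. Certainly 11 ∣ 11, but 8 ∤ 11.

Converse. This fails: take r = 24. Both 8 ∣ 24 and 6 ∣ 24, yet 24 is not a multiple of 11 (since 24 = 2·11 + 2), so 11 ∤ 24.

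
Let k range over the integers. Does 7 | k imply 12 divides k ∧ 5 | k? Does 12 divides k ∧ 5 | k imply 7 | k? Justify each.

(⇒) fails and (⇐) fails.

(⇒) This fails: take k = 7. Certainly 7 ∣ 7, but 12 ∤ 7.

(⇐) This fails: take k = 60. Both 12 ∣ 60 and 5 ∣ 60, yet 60 is not a multiple of 7 (since 60 = 8·7 + 4), so 7 ∤ 60.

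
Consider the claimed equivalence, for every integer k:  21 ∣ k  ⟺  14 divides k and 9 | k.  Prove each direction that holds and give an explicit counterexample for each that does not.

Only the reverse direction holds.

(→) This fails: take k = 21. Certainly 21 ∣ 21, but 14 ∤ 21.

(←) Suppose 14 ∣ k and 9 ∣ k. Any common multiple of 14 and 9 is a multiple of their lcm; here gcd(14, 9) = 1, so lcm(14, 9) = 14·9 = 126, so 126 ∣ k. Since 21 ∣ 126, it follows that 21 ∣ k.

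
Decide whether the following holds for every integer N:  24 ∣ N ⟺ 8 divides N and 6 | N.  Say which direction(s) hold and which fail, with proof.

[⇐] Suppose 8 ∣ N and 6 ∣ N. Any common multiple of 8 and 6 is a multiple of their lcm; here lcm(8, 6) = 8·6/gcd(8, 6) = 48/2 = 24, so 24 ∣ N.

[⇒] If 24 ∣ N, write N = 24q. Since 24 = 3·8, N = 8·(3q), so 8 ∣ N; and since 24 = 4·6, N = 6·(4q), so 6 ∣ N.

Both directions hold.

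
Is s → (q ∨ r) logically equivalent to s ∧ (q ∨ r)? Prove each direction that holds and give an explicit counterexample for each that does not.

The forward direction fails; the converse holds.

(⇒) This fails. Under q = F, s = F, r = F, the left side is true but the right side is false.

(⇐) Assume the antecedent. If q is true, s → (q ∨ r) reduces to true regardless of the other variables. If q is false, the antecedent forces (q = F, s = T, r = T), and s → (q ∨ r) holds there. Either way s → (q ∨ r) holds.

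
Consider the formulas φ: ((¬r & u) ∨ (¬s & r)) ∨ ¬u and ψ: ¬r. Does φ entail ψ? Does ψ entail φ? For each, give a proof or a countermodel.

Only the reverse direction holds.

(⇒) This fails. Under s = F, r = T, u = F, the left side is true but the right side is false.

(⇐) Assume the antecedent. If s is true, the antecedent forces (s = T, r = F, u = F) or (s = T, r = F, u = T), and ((¬r & u) ∨ (¬s & r)) ∨ ¬u holds there. If s is false, ((¬r & u) ∨ (¬s & r)) ∨ ¬u reduces to true regardless of the other variables. Either way ((¬r & u) ∨ (¬s & r)) ∨ ¬u holds.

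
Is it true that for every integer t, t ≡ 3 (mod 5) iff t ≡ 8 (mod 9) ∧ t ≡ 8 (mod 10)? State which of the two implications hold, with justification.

(⇒) fails; (⇐) holds.

(⇒) This fails: t = 33 gives 33 ≡ 3 (mod 5) but 33 ≡ 6 (mod 9), so the conjunction on the right does not hold.

(⇐) Conversely, if t ≡ 8 (mod 9) and t ≡ 8 (mod 10), then by the Chinese remainder theorem t ≡ 8 (mod 90). Since 8 ≡ 3 (mod 5) and 5 ∣ 90, we get t ≡ 3 (mod 5).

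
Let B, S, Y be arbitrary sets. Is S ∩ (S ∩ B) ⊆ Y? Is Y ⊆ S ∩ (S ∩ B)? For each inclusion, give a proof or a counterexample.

Forward inclusion. This inclusion fails. Take B = {1}, S = {1}, Y = ∅; then 1 ∈ S ∩ (S ∩ B) but 1 ∉ Y.

Reverse inclusion. This inclusion fails. Take B = ∅, S = ∅, Y = {1}; then 1 ∈ Y but 1 ∉ S ∩ (S ∩ B).

(⊆) fails and (⊇) fails.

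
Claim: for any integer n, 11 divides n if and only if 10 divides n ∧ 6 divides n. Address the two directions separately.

(⇒) This fails: take n = 11. Certainly 11 ∣ 11, but 10 ∤ 11.

(⇐) This fails: take n = 30. Both 10 ∣ 30 and 6 ∣ 30, yet 30 is not a multiple of 11 (since 30 = 2·11 + 8), so 11 ∤ 30.

Both directions fail.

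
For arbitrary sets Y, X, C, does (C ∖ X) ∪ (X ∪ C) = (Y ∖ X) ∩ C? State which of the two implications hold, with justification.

(⊆) This inclusion fails. Take Y = ∅, X = {1}, C = ∅; then 1 ∈ (C ∖ X) ∪ (X ∪ C) but 1 ∉ (Y ∖ X) ∩ C.

(⊇) Let x ∈ (Y ∖ X) ∩ C. Then x ∈ Y ∩ C and x ∉ X, from which x ∈ (C ∖ X) ∪ (X ∪ C).

Only the reverse inclusion holds.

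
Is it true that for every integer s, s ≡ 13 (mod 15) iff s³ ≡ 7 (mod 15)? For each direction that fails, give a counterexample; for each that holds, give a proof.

Both directions hold; the statement is true.

(⇐) Suppose s³ ≡ 7 (mod 15). The only residue r in {0, …, 14} with r³ ≡ 7 (mod 15) is r = 13, so s ≡ 13 (mod 15).

(⇒) Suppose s ≡ 13 (mod 15). Write s = 15j + 13. Then (15j + 13)³ = 3375j³ + 8775j² + 7605j + 2197 = 15(225j³ + 585j² + 507j + 146) + 7, so s³ ≡ 7 (mod 15).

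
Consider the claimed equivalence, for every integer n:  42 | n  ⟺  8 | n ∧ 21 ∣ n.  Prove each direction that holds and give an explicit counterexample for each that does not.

The forward direction fails; the converse holds.

(⟹) This fails: take n = 42. Certainly 42 ∣ 42, but 8 ∤ 42.

(⟸) Suppose 8 ∣ n and 21 ∣ n. Any common multiple of 8 and 21 is a multiple of their lcm; here gcd(8, 21) = 1, so lcm(8, 21) = 8·21 = 168, so 168 ∣ n. Since 42 ∣ 168, it follows that 42 ∣ n.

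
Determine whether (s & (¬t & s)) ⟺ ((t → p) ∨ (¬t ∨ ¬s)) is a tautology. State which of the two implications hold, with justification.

Not equivalent: only (⇒) holds.

Converse. This fails. Under s = F, p = F, t = F, the left side is false but the right side is true.

Forward direction. Assume the antecedent. If s is true, the antecedent forces (s = T, p = F, t = F) or (s = T, p = T, t = F), and (t → p) ∨ (¬t ∨ ¬s) holds there. If s is false, the antecedent cannot hold. Either way (t → p) ∨ (¬t ∨ ¬s) holds.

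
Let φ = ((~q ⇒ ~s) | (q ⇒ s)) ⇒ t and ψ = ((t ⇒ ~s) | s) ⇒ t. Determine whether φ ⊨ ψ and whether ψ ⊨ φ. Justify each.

(⟹) Assume the antecedent. If s is true, the antecedent forces (s = T, t = T, q = F) or (s = T, t = T, q = T), and ((t ⇒ ~s) | s) ⇒ t holds there. If s is false, the antecedent forces (s = F, t = T, q = F) or (s = F, t = T, q = T), and ((t ⇒ ~s) | s) ⇒ t holds there. Either way ((t ⇒ ~s) | s) ⇒ t holds.

(⟸) Assume the antecedent. If s is true, the antecedent forces (s = T, t = T, q = F) or (s = T, t = T, q = T), and ((~q ⇒ ~s) | (q ⇒ s)) ⇒ t holds there. If s is false, the antecedent forces (s = F, t = T, q = F) or (s = F, t = T, q = T), and ((~q ⇒ ~s) | (q ⇒ s)) ⇒ t holds there. Either way ((~q ⇒ ~s) | (q ⇒ s)) ⇒ t holds.

Both directions hold.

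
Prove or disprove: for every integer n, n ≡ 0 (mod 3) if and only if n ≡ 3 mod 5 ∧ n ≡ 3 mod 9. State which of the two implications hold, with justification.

(⇐) If n ≡ 3 (mod 5) and n ≡ 3 (mod 9), then by the Chinese remainder theorem n ≡ 3 (mod 45). Since 3 ≡ 0 (mod 3) and 3 ∣ 45, we get n ≡ 0 (mod 3).

(⇒) This fails: n = 0 gives 0 ≡ 0 (mod 3) but 0 ≡ 0 (mod 5), so the conjunction on the right does not hold.

(⇒) fails; (⇐) holds.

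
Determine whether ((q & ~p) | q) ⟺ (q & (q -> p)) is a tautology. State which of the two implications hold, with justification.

Not equivalent: only (⇐) holds.

(←) Assume the antecedent. If p is true, the antecedent forces (p = T, q = T), and (q & ~p) | q holds there. If p is false, the antecedent cannot hold. Either way (q & ~p) | q holds.

(→) This fails. Under p = F, q = T, the left side is true but the right side is false.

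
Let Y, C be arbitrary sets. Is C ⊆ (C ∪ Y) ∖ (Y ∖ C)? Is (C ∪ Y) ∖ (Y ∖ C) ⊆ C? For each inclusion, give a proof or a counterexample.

The two sets are equal.

(⊇) Let x ∈ (C ∪ Y) ∖ (Y ∖ C). Then either x ∈ C and x ∉ Y; or x ∈ Y ∩ C. In each case x ∈ C, so (C ∪ Y) ∖ (Y ∖ C) ⊆ C.

(⊆) Let x ∈ C. Then either x ∈ C and x ∉ Y; or x ∈ Y ∩ C. In each case x ∈ (C ∪ Y) ∖ (Y ∖ C), so C ⊆ (C ∪ Y) ∖ (Y ∖ C).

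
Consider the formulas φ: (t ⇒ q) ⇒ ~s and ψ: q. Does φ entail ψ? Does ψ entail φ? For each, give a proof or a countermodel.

Both directions fail.

(→) This fails. Under q = F, t = F, s = F, the left side is true but the right side is false.

(←) This fails. Under q = T, t = F, s = T, the left side is false but the right side is true.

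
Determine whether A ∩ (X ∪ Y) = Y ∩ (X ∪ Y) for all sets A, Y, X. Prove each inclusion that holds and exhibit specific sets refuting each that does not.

Forward inclusion. This inclusion fails. Take A = {1}, Y = ∅, X = {1}; then 1 ∈ A ∩ (X ∪ Y) but 1 ∉ Y ∩ (X ∪ Y).

Reverse inclusion. This inclusion fails. Take A = ∅, Y = {1}, X = ∅; then 1 ∈ Y ∩ (X ∪ Y) but 1 ∉ A ∩ (X ∪ Y).

(⊆) fails and (⊇) fails.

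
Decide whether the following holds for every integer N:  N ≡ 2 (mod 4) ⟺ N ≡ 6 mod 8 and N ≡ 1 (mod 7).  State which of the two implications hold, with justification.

(⇒) fails; (⇐) holds.

(⟸) If N ≡ 6 (mod 8) and N ≡ 1 (mod 7), then by the Chinese remainder theorem N ≡ 22 (mod 56). Since 22 ≡ 2 (mod 4) and 4 ∣ 56, we get N ≡ 2 (mod 4).

(⟹) This fails: N = 2 gives 2 ≡ 2 (mod 4) but 2 ≡ 2 (mod 8), so the conjunction on the right does not hold.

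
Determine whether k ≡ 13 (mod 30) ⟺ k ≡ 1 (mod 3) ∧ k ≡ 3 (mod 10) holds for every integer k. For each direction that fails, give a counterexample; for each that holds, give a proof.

Forward direction. Suppose k ≡ 13 (mod 30); write k = 30j + 13. Since 3 ∣ 30, reducing mod 3 gives k ≡ 13 ≡ 1 (mod 3); since 10 ∣ 30, reducing mod 10 gives k ≡ 13 ≡ 3 (mod 10).

Converse. If k ≡ 1 (mod 3) and k ≡ 3 (mod 10), then by the Chinese remainder theorem k ≡ 13 (mod 30). This is exactly k ≡ 13 (mod 30).

Both directions hold; the statement is true.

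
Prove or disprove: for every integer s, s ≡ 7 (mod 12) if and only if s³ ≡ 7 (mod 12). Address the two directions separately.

Both directions hold; the statement is true.

(←) Suppose s³ ≡ 7 (mod 12). The only residue r in {0, …, 11} with r³ ≡ 7 (mod 12) is r = 7, so s ≡ 7 (mod 12).

(→) Suppose s ≡ 7 (mod 12). Write s = 12j + 7. Then (12j + 7)³ = 1728j³ + 3024j² + 1764j + 343 = 12(144j³ + 252j² + 147j + 28) + 7, so s³ ≡ 7 (mod 12).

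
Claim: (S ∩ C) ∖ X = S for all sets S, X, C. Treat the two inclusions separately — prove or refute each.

(⟹) Let x ∈ (S ∩ C) ∖ X. Then x ∈ S ∩ C and x ∉ X, from which x ∈ S.

(⟸) This inclusion fails. Take S = {1}, X = ∅, C = ∅; then 1 ∈ S but 1 ∉ (S ∩ C) ∖ X.

The sets are not equal: only the forward inclusion holds.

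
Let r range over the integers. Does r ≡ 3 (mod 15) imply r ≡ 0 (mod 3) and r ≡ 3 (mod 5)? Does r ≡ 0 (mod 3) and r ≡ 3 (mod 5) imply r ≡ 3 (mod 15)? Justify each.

(⟹) Suppose r ≡ 3 (mod 15); write r = 15j + 3. Since 3 ∣ 15, reducing mod 3 gives r ≡ 3 ≡ 0 (mod 3); since 5 ∣ 15, reducing mod 5 gives r ≡ 3 (mod 5).

(⟸) Conversely, if r ≡ 0 (mod 3) and r ≡ 3 (mod 5), then by the Chinese remainder theorem r ≡ 3 (mod 15). This is exactly r ≡ 3 (mod 15).

The biconditional holds.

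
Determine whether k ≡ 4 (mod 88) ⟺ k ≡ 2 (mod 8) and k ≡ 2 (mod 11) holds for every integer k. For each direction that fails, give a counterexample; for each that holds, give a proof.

[⇒] This fails: k = 4 gives 4 ≡ 4 (mod 88) but 4 ≡ 4 (mod 8), so the conjunction on the right does not hold.

[⇐] This fails: k = 2 satisfies both congruences on the right (2 ≡ 2 mod 8 and 2 ≡ 2 mod 11) yet 2 ≡ 2 (mod 88), not 4.

Neither implication holds.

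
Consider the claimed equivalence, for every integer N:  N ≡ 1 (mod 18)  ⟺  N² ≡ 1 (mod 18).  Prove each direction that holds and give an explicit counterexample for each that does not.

Forward direction. Suppose N ≡ 1 (mod 18). Write N = 18j + 1. Then (18j + 1)² = 324j² + 36j + 1 = 18(18j² + 2j) + 1, so N² ≡ 1 (mod 18).

Converse. This fails: take N = 17. Then 17² = 289 ≡ 1 (mod 18), yet 17 ≡ 17 (mod 18), not 1.

Only the forward implication holds.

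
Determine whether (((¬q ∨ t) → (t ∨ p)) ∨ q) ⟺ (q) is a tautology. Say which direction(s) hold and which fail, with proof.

[⇐] Assume the antecedent. If t is true, ((¬q ∨ t) → (t ∨ p)) ∨ q reduces to true regardless of the other variables. If t is false, the antecedent forces (t = F, p = F, q = T) or (t = F, p = T, q = T), and ((¬q ∨ t) → (t ∨ p)) ∨ q holds there. Either way ((¬q ∨ t) → (t ∨ p)) ∨ q holds.

[⇒] This fails. Under t = T, p = F, q = F, the left side is true but the right side is false.

(⇒) fails; (⇐) holds.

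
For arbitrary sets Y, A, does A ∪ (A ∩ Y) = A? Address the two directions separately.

Forward inclusion. Let x ∈ A ∪ (A ∩ Y). Then either x ∈ A and x ∉ Y; or x ∈ Y ∩ A. In each case x ∈ A, so A ∪ (A ∩ Y) ⊆ A.

Reverse inclusion. Let x ∈ A. Then either x ∈ A and x ∉ Y; or x ∈ Y ∩ A. In each case x ∈ A ∪ (A ∩ Y), so A ⊆ A ∪ (A ∩ Y).

Both inclusions hold.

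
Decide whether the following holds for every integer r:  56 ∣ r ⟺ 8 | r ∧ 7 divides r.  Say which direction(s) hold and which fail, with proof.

Equivalent; both directions hold.

(⇒) If 56 ∣ r, write r = 56q. Since 56 = 7·8, r = 8·(7q), so 8 ∣ r; and since 56 = 8·7, r = 7·(8q), so 7 ∣ r.

(⇐) Suppose 8 ∣ r and 7 ∣ r. Any common multiple of 8 and 7 is a multiple of their lcm; here gcd(8, 7) = 1, so lcm(8, 7) = 8·7 = 56, so 56 ∣ r.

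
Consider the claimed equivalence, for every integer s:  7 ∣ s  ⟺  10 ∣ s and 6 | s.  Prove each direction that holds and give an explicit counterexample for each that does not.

[⇒] This fails: take s = 7. Certainly 7 ∣ 7, but 10 ∤ 7.

[⇐] This fails: take s = 30. Both 10 ∣ 30 and 6 ∣ 30, yet 30 is not a multiple of 7 (since 30 = 4·7 + 2), so 7 ∤ 30.

Neither direction holds.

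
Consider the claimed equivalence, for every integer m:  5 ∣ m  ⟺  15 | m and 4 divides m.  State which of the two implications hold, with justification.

(⇒) This fails: take m = 5. Certainly 5 ∣ 5, but 15 ∤ 5.

(⇐) Suppose 15 ∣ m and 4 ∣ m. Any common multiple of 15 and 4 is a multiple of their lcm; here gcd(15, 4) = 1, so lcm(15, 4) = 15·4 = 60, so 60 ∣ m. Since 5 ∣ 60, it follows that 5 ∣ m.

(⇒) fails; (⇐) holds.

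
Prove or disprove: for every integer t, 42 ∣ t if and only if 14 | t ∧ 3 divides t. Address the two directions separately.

(⇐) Suppose 14 ∣ t and 3 ∣ t. Any common multiple of 14 and 3 is a multiple of their lcm; here gcd(14, 3) = 1, so lcm(14, 3) = 14·3 = 42, so 42 ∣ t.

(⇒) If 42 ∣ t, write t = 42q. Since 42 = 3·14, t = 14·(3q), so 14 ∣ t; and since 42 = 14·3, t = 3·(14q), so 3 ∣ t.

Equivalent; both directions hold.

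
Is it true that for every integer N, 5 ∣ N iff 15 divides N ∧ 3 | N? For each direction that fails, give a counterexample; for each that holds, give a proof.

(→) This fails: take N = 5. Certainly 5 ∣ 5, but 15 ∤ 5.

(←) Suppose 15 ∣ N and 3 ∣ N. Any common multiple of 15 and 3 is a multiple of their lcm; here lcm(15, 3) = 15·3/gcd(15, 3) = 45/3 = 15, so 15 ∣ N. Since 5 ∣ 15, it follows that 5 ∣ N.

The forward direction fails; the converse holds.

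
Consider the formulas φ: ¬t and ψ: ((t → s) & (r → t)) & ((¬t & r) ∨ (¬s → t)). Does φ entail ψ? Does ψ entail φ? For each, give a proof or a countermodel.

Forward direction. This fails. Under s = F, r = F, t = F, the left side is true but the right side is false.

Converse. This fails. Under s = T, r = F, t = T, the left side is false but the right side is true.

(⇒) fails and (⇐) fails.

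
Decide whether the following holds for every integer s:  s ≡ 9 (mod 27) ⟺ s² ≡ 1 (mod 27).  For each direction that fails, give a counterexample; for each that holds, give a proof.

[⇒] This fails: take s = 9. Then 9 ≡ 9 (mod 27), but 9² = 81 ≡ 0 (mod 27), not 1.

[⇐] This fails: take s = 1. Then 1² = 1 ≡ 1 (mod 27), yet 1 ≡ 1 (mod 27), not 9.

Neither direction holds.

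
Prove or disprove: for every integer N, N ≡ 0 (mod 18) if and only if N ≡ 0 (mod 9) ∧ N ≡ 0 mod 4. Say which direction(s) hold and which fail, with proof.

[⇒] This fails: N = 18 gives 18 ≡ 0 (mod 18) but 18 ≡ 2 (mod 4), so the conjunction on the right does not hold.

[⇐] Conversely, if N ≡ 0 (mod 9) and N ≡ 0 (mod 4), then by the Chinese remainder theorem N ≡ 0 (mod 36). Since 0 ≡ 0 (mod 18) and 18 ∣ 36, we get N ≡ 0 (mod 18).

Only the converse holds.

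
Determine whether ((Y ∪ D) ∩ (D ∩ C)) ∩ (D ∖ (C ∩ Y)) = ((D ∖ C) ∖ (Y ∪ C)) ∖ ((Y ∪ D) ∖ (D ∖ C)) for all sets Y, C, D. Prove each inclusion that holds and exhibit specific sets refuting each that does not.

Forward inclusion. This inclusion fails. Take Y = ∅, C = {1}, D = {1}; then 1 ∈ ((Y ∪ D) ∩ (D ∩ C)) ∩ (D ∖ (C ∩ Y)) but 1 ∉ ((D ∖ C) ∖ (Y ∪ C)) ∖ ((Y ∪ D) ∖ (D ∖ C)).

Reverse inclusion. This inclusion fails. Take Y = ∅, C = ∅, D = {1}; then 1 ∈ ((D ∖ C) ∖ (Y ∪ C)) ∖ ((Y ∪ D) ∖ (D ∖ C)) but 1 ∉ ((Y ∪ D) ∩ (D ∩ C)) ∩ (D ∖ (C ∩ Y)).

(⊆) fails and (⊇) fails.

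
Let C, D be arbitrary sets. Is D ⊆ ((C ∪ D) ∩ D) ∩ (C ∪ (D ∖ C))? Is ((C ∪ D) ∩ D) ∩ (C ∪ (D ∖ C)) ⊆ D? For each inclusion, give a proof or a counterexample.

Both inclusions hold; the sets are equal.

(⟹) Let x ∈ D. Then either x ∈ D and x ∉ C; or x ∈ C ∩ D. In each case x ∈ ((C ∪ D) ∩ D) ∩ (C ∪ (D ∖ C)), so D ⊆ ((C ∪ D) ∩ D) ∩ (C ∪ (D ∖ C)).

(⟸) Let x ∈ ((C ∪ D) ∩ D) ∩ (C ∪ (D ∖ C)). Then either x ∈ D and x ∉ C; or x ∈ C ∩ D. In each case x ∈ D, so ((C ∪ D) ∩ D) ∩ (C ∪ (D ∖ C)) ⊆ D.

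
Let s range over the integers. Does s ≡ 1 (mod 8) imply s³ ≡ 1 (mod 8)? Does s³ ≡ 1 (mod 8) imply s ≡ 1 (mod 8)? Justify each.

The biconditional holds.

(⇒) Suppose s ≡ 1 (mod 8). Write s = 8j + 1. Then (8j + 1)³ = 512j³ + 192j² + 24j + 1 = 8(64j³ + 24j² + 3j) + 1, so s³ ≡ 1 (mod 8).

(⇐) Conversely, suppose s³ ≡ 1 (mod 8). The only residue r in {0, …, 7} with r³ ≡ 1 (mod 8) is r = 1, so s ≡ 1 (mod 8).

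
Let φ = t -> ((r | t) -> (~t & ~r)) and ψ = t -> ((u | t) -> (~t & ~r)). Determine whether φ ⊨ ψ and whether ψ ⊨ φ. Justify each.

Both directions hold.

[⇒] Assume the antecedent. If t is true, the antecedent cannot hold. If t is false, t -> ((u | t) -> (~t & ~r)) reduces to true regardless of the other variables. Either way t -> ((u | t) -> (~t & ~r)) holds.

[⇐] Assume the antecedent. If t is true, the antecedent cannot hold. If t is false, t -> ((r | t) -> (~t & ~r)) reduces to true regardless of the other variables. Either way t -> ((r | t) -> (~t & ~r)) holds.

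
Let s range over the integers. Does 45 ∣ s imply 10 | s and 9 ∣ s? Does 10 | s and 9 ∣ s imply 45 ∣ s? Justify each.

[⇒] This fails: take s = 45. Certainly 45 ∣ 45, but 10 ∤ 45.

[⇐] Suppose 10 ∣ s and 9 ∣ s. Any common multiple of 10 and 9 is a multiple of their lcm; here gcd(10, 9) = 1, so lcm(10, 9) = 10·9 = 90, so 90 ∣ s. Since 45 ∣ 90, it follows that 45 ∣ s.

(⇒) fails; (⇐) holds.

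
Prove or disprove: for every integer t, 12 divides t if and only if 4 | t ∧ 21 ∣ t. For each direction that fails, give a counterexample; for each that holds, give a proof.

Not equivalent: only (⇐) holds.

Forward direction. This fails: take t = 12. Certainly 12 ∣ 12, but 21 ∤ 12.

Converse. Suppose 4 ∣ t and 21 ∣ t. Any common multiple of 4 and 21 is a multiple of their lcm; here gcd(4, 21) = 1, so lcm(4, 21) = 4·21 = 84, so 84 ∣ t. Since 12 ∣ 84, it follows that 12 ∣ t.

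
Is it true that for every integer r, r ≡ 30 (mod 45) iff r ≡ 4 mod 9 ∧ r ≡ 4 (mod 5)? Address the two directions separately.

(→) This fails: r = 30 gives 30 ≡ 30 (mod 45) but 30 ≡ 3 (mod 9), so the conjunction on the right does not hold.

(←) This fails: r = 4 satisfies both congruences on the right (4 ≡ 4 mod 9 and 4 ≡ 4 mod 5) yet 4 ≡ 4 (mod 45), not 30.

Neither direction holds.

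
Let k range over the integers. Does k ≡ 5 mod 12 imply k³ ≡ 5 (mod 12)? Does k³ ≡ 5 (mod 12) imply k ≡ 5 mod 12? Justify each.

(⇒) Suppose k ≡ 5 mod 12. Write k = 12j + 5. Then (12j + 5)³ = 1728j³ + 2160j² + 900j + 125 = 12(144j³ + 180j² + 75j + 10) + 5, so k³ ≡ 5 (mod 12).

(⇐) Conversely, suppose k³ ≡ 5 (mod 12). The only residue r in {0, …, 11} with r³ ≡ 5 (mod 12) is r = 5, so k ≡ 5 (mod 12).

Equivalent; both directions hold.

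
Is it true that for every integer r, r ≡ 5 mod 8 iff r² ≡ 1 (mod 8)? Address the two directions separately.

Only the forward direction holds.

Converse. This fails: take r = 1. Then 1² = 1 ≡ 1 (mod 8), yet 1 ≡ 1 (mod 8), not 5.

Forward direction. Suppose r ≡ 5 mod 8. Write r = 8j + 5. Then (8j + 5)² = 64j² + 80j + 25 = 8(8j² + 10j + 3) + 1, so r² ≡ 1 (mod 8).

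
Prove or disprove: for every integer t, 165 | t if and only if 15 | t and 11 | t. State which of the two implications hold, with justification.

(→) If 165 ∣ t, write t = 165q. Since 165 = 11·15, t = 15·(11q), so 15 ∣ t; and since 165 = 15·11, t = 11·(15q), so 11 ∣ t.

(←) Suppose 15 ∣ t and 11 ∣ t. Any common multiple of 15 and 11 is a multiple of their lcm; here gcd(15, 11) = 1, so lcm(15, 11) = 15·11 = 165, so 165 ∣ t.

The biconditional holds.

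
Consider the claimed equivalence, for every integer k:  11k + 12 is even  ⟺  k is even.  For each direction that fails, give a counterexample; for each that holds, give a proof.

Forward direction. Suppose 11k + 12 is even. Since 11 is odd, 11k and k have the same parity, so 11k + 12 ≡ k + 12 (mod 2). As 12 is even, 11k + 12 is even exactly when k is even. Thus k is even.

Converse. Suppose k is even; write k = 2j. Then 11k + 12 = 11·(2j) + 12 = 2·11j + 12, which is even.

Both implications hold.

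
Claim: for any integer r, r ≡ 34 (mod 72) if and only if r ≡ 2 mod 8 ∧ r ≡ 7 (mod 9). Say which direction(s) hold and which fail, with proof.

Both implications hold.

(⇒) Suppose r ≡ 34 (mod 72); write r = 72j + 34. Since 8 ∣ 72, reducing mod 8 gives r ≡ 34 ≡ 2 (mod 8); since 9 ∣ 72, reducing mod 9 gives r ≡ 34 ≡ 7 (mod 9).

(⇐) Conversely, if r ≡ 2 (mod 8) and r ≡ 7 (mod 9), then by the Chinese remainder theorem r ≡ 34 (mod 72). This is exactly r ≡ 34 (mod 72).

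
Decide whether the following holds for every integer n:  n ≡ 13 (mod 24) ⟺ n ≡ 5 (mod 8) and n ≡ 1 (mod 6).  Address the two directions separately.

Forward direction. Suppose n ≡ 13 (mod 24); write n = 24j + 13. Since 8 ∣ 24, reducing mod 8 gives n ≡ 13 ≡ 5 (mod 8); since 6 ∣ 24, reducing mod 6 gives n ≡ 13 ≡ 1 (mod 6).

Converse. If n ≡ 5 (mod 8) and n ≡ 1 (mod 6), then by the Chinese remainder theorem n ≡ 13 (mod 24). This is exactly n ≡ 13 (mod 24).

Equivalent; both directions hold.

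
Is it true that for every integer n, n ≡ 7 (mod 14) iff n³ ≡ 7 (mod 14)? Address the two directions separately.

(⟸) Suppose n³ ≡ 7 (mod 14). The only residue r in {0, …, 13} with r³ ≡ 7 (mod 14) is r = 7, so n ≡ 7 (mod 14).

(⟹) Suppose n ≡ 7 (mod 14). Write n = 14j + 7. Then (14j + 7)³ = 2744j³ + 4116j² + 2058j + 343 = 14(196j³ + 294j² + 147j + 24) + 7, so n³ ≡ 7 (mod 14).

Both directions hold.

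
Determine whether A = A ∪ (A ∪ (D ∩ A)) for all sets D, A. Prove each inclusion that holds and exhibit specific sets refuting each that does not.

(⟹) Let x ∈ A. Then either x ∈ A and x ∉ D; or x ∈ D ∩ A. In each case x ∈ A ∪ (A ∪ (D ∩ A)), so A ⊆ A ∪ (A ∪ (D ∩ A)).

(⟸) Let x ∈ A ∪ (A ∪ (D ∩ A)). Then either x ∈ A and x ∉ D; or x ∈ D ∩ A. In each case x ∈ A, so A ∪ (A ∪ (D ∩ A)) ⊆ A.

Both inclusions hold.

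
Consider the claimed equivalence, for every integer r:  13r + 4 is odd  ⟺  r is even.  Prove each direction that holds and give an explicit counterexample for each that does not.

[⇒] This fails: r = 3 gives 13r + 4 = 43, which is odd, but 3 is odd, not even.

[⇐] This also fails: r = 2 is even, but 13r + 4 = 30 is even, not odd.

(⇒) fails and (⇐) fails.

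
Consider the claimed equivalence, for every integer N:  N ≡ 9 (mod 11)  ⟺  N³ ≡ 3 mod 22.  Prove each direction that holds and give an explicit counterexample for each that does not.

(⇒) This fails: take N = 20. Then 20 ≡ 9 (mod 11), but 20³ = 8000 ≡ 14 (mod 22), not 3.

(⇐) Conversely, the residues r modulo 22 with r³ ≡ 3 (mod 22) are exactly {9}, and each is ≡ 9 (mod 11).

(⇒) fails; (⇐) holds.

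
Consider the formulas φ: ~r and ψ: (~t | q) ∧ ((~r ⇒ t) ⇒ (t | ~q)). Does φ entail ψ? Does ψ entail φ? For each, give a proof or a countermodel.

Neither direction holds.

Forward direction. This fails. Under q = F, t = T, r = F, the left side is true but the right side is false.

Converse. This fails. Under q = F, t = F, r = T, the left side is false but the right side is true.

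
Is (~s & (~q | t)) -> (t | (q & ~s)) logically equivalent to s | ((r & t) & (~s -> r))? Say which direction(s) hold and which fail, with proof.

Not equivalent: only (⇐) holds.

(⇒) This fails. Under s = F, t = T, r = F, q = F, the left side is true but the right side is false.

(⇐) Assume the antecedent. If s is true, the consequent reduces to true regardless of the other variables. If s is false, the antecedent forces (s = F, t = T, r = T, q = F) or (s = F, t = T, r = T, q = T), and the consequent holds there. Either way the consequent holds.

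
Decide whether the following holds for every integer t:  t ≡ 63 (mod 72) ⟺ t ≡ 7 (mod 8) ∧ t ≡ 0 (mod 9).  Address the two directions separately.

The biconditional holds.

(⇒) Suppose t ≡ 63 (mod 72); write t = 72j + 63. Since 8 ∣ 72, reducing mod 8 gives t ≡ 63 ≡ 7 (mod 8); since 9 ∣ 72, reducing mod 9 gives t ≡ 63 ≡ 0 (mod 9).

(⇐) Conversely, if t ≡ 7 (mod 8) and t ≡ 0 (mod 9), then by the Chinese remainder theorem t ≡ 63 (mod 72). This is exactly t ≡ 63 (mod 72).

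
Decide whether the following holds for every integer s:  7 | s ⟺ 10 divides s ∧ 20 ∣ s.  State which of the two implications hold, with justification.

(⟹) This fails: take s = 7. Certainly 7 ∣ 7, but 10 ∤ 7.

(⟸) This fails: take s = 20. Both 10 ∣ 20 and 20 ∣ 20, yet 20 is not a multiple of 7 (since 20 = 2·7 + 6), so 7 ∤ 20.

Both directions fail.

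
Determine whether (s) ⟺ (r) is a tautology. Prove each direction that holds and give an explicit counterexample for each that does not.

Both directions fail.

(→) This fails. Under s = T, r = F, the left side is true but the right side is false.

(←) This fails. Under s = F, r = T, the left side is false but the right side is true.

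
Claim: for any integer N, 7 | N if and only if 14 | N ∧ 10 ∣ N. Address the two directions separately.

The forward direction fails; the converse holds.

[⇒] This fails: take N = 7. Certainly 7 ∣ 7, but 14 ∤ 7.

[⇐] Suppose 14 ∣ N and 10 ∣ N. Any common multiple of 14 and 10 is a multiple of their lcm; here lcm(14, 10) = 14·10/gcd(14, 10) = 140/2 = 70, so 70 ∣ N. Since 7 ∣ 70, it follows that 7 ∣ N.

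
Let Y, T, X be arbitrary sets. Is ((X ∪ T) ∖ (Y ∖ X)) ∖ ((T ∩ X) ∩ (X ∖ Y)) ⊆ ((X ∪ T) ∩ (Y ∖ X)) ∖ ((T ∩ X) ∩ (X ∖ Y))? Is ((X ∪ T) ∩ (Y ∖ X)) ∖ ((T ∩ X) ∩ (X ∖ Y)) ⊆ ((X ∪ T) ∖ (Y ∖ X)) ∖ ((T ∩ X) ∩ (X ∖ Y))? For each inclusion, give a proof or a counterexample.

(⊆) This inclusion fails. Take Y = ∅, T = {1}, X = ∅; then 1 ∈ ((X ∪ T) ∖ (Y ∖ X)) ∖ ((T ∩ X) ∩ (X ∖ Y)) but 1 ∉ ((X ∪ T) ∩ (Y ∖ X)) ∖ ((T ∩ X) ∩ (X ∖ Y)).

(⊇) This inclusion fails. Take Y = {1}, T = {1}, X = ∅; then 1 ∈ ((X ∪ T) ∩ (Y ∖ X)) ∖ ((T ∩ X) ∩ (X ∖ Y)) but 1 ∉ ((X ∪ T) ∖ (Y ∖ X)) ∖ ((T ∩ X) ∩ (X ∖ Y)).

Both inclusions fail.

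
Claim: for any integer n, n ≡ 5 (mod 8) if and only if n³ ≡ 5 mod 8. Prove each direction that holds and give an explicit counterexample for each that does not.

(⇐) Suppose n³ ≡ 5 (mod 8). The only residue r in {0, …, 7} with r³ ≡ 5 (mod 8) is r = 5, so n ≡ 5 (mod 8).

(⇒) Suppose n ≡ 5 (mod 8). Write n = 8j + 5. Then (8j + 5)³ = 512j³ + 960j² + 600j + 125 = 8(64j³ + 120j² + 75j + 15) + 5, so n³ ≡ 5 (mod 8).

Both directions hold.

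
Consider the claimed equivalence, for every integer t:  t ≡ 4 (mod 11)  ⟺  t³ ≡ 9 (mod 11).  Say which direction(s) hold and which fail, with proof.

[⇒] Suppose t ≡ 4 (mod 11). Write t = 11j + 4. Then (11j + 4)³ = 1331j³ + 1452j² + 528j + 64 = 11(121j³ + 132j² + 48j + 5) + 9, so t³ ≡ 9 (mod 11).

[⇐] Conversely, suppose t³ ≡ 9 (mod 11). The only residue r in {0, …, 10} with r³ ≡ 9 (mod 11) is r = 4, so t ≡ 4 (mod 11).

Both directions hold; the statement is true.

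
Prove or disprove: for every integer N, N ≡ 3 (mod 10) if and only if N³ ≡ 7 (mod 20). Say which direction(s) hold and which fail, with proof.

(⇒) fails; (⇐) holds.

(⟹) This fails: take N = 13. Then 13 ≡ 3 (mod 10), but 13³ = 2197 ≡ 17 (mod 20), not 7.

(⟸) Conversely, the residues r modulo 20 with r³ ≡ 7 (mod 20) are exactly {3}, and each is ≡ 3 (mod 10).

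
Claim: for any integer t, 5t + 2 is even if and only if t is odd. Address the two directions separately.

Neither implication holds.

(⟹) This fails: t = 4 gives 5t + 2 = 22, which is even, but 4 is even, not odd.

(⟸) This also fails: t = 1 is odd, but 5t + 2 = 7 is odd, not even.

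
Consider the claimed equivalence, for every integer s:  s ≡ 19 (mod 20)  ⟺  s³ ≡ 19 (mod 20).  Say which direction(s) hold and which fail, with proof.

(→) Suppose s ≡ 19 (mod 20). Write s = 20j + 19. Then (20j + 19)³ = 8000j³ + 22800j² + 21660j + 6859 = 20(400j³ + 1140j² + 1083j + 342) + 19, so s³ ≡ 19 (mod 20).

(←) Conversely, suppose s³ ≡ 19 (mod 20). The only residue r in {0, …, 19} with r³ ≡ 19 (mod 20) is r = 19, so s ≡ 19 (mod 20).

Both directions hold; the statement is true.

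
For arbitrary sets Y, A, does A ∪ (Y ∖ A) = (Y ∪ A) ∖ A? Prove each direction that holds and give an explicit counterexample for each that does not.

(⟹) This inclusion fails. Take Y = ∅, A = {1}; then 1 ∈ A ∪ (Y ∖ A) but 1 ∉ (Y ∪ A) ∖ A.

(⟸) Let x ∈ (Y ∪ A) ∖ A. Then x ∈ Y and x ∉ A, from which x ∈ A ∪ (Y ∖ A).

(⊆) fails; (⊇) holds.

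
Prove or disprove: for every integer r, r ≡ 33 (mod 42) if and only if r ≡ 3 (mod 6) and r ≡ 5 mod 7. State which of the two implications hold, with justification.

Forward direction. Suppose r ≡ 33 (mod 42); write r = 42j + 33. Since 6 ∣ 42, reducing mod 6 gives r ≡ 33 ≡ 3 (mod 6); since 7 ∣ 42, reducing mod 7 gives r ≡ 33 ≡ 5 (mod 7).

Converse. If r ≡ 3 (mod 6) and r ≡ 5 (mod 7), then by the Chinese remainder theorem r ≡ 33 (mod 42). This is exactly r ≡ 33 (mod 42).

Both implications hold.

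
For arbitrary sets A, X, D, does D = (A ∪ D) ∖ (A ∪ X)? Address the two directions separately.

(⊆) fails; (⊇) holds.

(⊆) This inclusion fails. Take A = {1}, X = ∅, D = {1}; then 1 ∈ D but 1 ∉ (A ∪ D) ∖ (A ∪ X).

(⊇) Let x ∈ (A ∪ D) ∖ (A ∪ X). Then x ∈ D and x ∉ A, X, from which x ∈ D.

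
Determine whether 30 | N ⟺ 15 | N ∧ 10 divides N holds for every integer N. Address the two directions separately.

(⟹) If 30 ∣ N, write N = 30q. Since 30 = 2·15, N = 15·(2q), so 15 ∣ N; and since 30 = 3·10, N = 10·(3q), so 10 ∣ N.

(⟸) Suppose 15 ∣ N and 10 ∣ N. Any common multiple of 15 and 10 is a multiple of their lcm; here lcm(15, 10) = 15·10/gcd(15, 10) = 150/5 = 30, so 30 ∣ N.

Both implications hold.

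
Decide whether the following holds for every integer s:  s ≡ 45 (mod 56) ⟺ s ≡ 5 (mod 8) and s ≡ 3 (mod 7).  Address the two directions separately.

Converse. If s ≡ 5 (mod 8) and s ≡ 3 (mod 7), then by the Chinese remainder theorem s ≡ 45 (mod 56). This is exactly s ≡ 45 (mod 56).

Forward direction. Suppose s ≡ 45 (mod 56); write s = 56j + 45. Since 8 ∣ 56, reducing mod 8 gives s ≡ 45 ≡ 5 (mod 8); since 7 ∣ 56, reducing mod 7 gives s ≡ 45 ≡ 3 (mod 7).

The biconditional holds.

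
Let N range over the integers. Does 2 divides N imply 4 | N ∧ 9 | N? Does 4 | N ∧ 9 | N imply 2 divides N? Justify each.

(⇒) fails; (⇐) holds.

Forward direction. This fails: take N = 2. Certainly 2 ∣ 2, but 4 ∤ 2.

Converse. Suppose 4 ∣ N and 9 ∣ N. Any common multiple of 4 and 9 is a multiple of their lcm; here gcd(4, 9) = 1, so lcm(4, 9) = 4·9 = 36, so 36 ∣ N. Since 2 ∣ 36, it follows that 2 ∣ N.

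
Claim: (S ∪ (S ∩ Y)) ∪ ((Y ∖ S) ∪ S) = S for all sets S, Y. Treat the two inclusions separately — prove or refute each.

(⊆) This inclusion fails. Take S = ∅, Y = {1}; then 1 ∈ (S ∪ (S ∩ Y)) ∪ ((Y ∖ S) ∪ S) but 1 ∉ S.

(⊇) Let x ∈ S. Then either x ∈ S and x ∉ Y; or x ∈ S ∩ Y. In each case x ∈ (S ∪ (S ∩ Y)) ∪ ((Y ∖ S) ∪ S), so S ⊆ (S ∪ (S ∩ Y)) ∪ ((Y ∖ S) ∪ S).

The sets are not equal: only the reverse inclusion holds.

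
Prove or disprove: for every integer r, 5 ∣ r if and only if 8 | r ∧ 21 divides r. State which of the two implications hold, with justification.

Both directions fail.

Forward direction. This fails: take r = 5. Certainly 5 ∣ 5, but 8 ∤ 5.

Converse. This fails: take r = 168. Both 8 ∣ 168 and 21 ∣ 168, yet 168 is not a multiple of 5 (since 168 = 33·5 + 3), so 5 ∤ 168.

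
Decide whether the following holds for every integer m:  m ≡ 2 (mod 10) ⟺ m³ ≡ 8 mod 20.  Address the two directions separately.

[⇒] Suppose m ≡ 2 (mod 10). Working modulo 20, m ∈ {2, 12}; for each such r, r³ ≡ 8 (mod 20).

[⇐] Conversely, the residues r modulo 20 with r³ ≡ 8 (mod 20) are exactly {2, 12}, and each is ≡ 2 (mod 10).

Both directions hold.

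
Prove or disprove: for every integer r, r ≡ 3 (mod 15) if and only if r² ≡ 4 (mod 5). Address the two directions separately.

Only the forward implication holds.

(⟹) Suppose r ≡ 3 (mod 15). Then r² ≡ 3² = 9 (mod 15), and since 5 ∣ 15, also r² ≡ 4 (mod 5).

(⟸) This fails: take r = 2. Then 2² = 4 ≡ 4 (mod 5), yet 2 ≡ 2 (mod 15), not 3.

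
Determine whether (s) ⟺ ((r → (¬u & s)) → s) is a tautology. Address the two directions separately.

The forward direction holds; the converse fails.

[⇒] Assume the antecedent. If s is true, (r → (¬u & s)) → s reduces to true regardless of the other variables. If s is false, the antecedent cannot hold. Either way (r → (¬u & s)) → s holds.

[⇐] This fails. Under s = F, u = F, r = T, the left side is false but the right side is true.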